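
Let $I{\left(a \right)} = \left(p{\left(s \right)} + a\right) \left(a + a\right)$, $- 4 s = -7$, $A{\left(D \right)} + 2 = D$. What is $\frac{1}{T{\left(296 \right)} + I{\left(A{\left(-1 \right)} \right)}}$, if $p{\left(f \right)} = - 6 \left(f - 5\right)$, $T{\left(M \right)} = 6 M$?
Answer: $\frac{1}{1677} \approx 0.0005963$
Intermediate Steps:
$A{\left(D \right)} = -2 + D$
$s = \frac{7}{4}$ ($s = \left(- \frac{1}{4}\right) \left(-7\right) = \frac{7}{4} \approx 1.75$)
$p{\left(f \right)} = 30 - 6 f$ ($p{\left(f \right)} = - 6 \left(-5 + f\right) = 30 - 6 f$)
$I{\left(a \right)} = 2 a \left(\frac{39}{2} + a\right)$ ($I{\left(a \right)} = \left(\left(30 - \frac{21}{2}\right) + a\right) \left(a + a\right) = \left(\left(30 - \frac{21}{2}\right) + a\right) 2 a = \left(\frac{39}{2} + a\right) 2 a = 2 a \left(\frac{39}{2} + a\right)$)
$\frac{1}{T{\left(296 \right)} + I{\left(A{\left(-1 \right)} \right)}} = \frac{1}{6 \cdot 296 + \left(-2 - 1\right) \left(39 + 2 \left(-2 - 1\right)\right)} = \frac{1}{1776 - 3 \left(39 + 2 \left(-3\right)\right)} = \frac{1}{1776 - 3 \left(39 - 6\right)} = \frac{1}{1776 - 99} = \frac{1}{1677}$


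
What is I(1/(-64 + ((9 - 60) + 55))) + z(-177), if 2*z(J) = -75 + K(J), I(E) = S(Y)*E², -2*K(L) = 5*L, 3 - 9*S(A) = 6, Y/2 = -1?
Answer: 1984499/10800 ≈ 183.75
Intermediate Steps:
Y = -2 (Y = 2*(-1) = -2)
S(A) = -⅓ (S(A) = ⅓ - ⅑*6 = ⅓ - ⅔ = -⅓)
K(L) = -5*L/2
I(E) = -E²/3
z(J) = -75/2 - 5*J/4 (z(J) = (-75 - 5*J/2)/2 = -75/2 - 5*J/4)
I(1/(-64 + ((9 - 60) + 55))) + z(-177) = -1/(3*(-64 + ((9 - 60) + 55))²) + (-75/2 - 5/4*(-177)) = -1/(3*(-64 + (-51 + 55))²) + (-75/2 + 885/4) = -1/(3*(-64 + 4)²) + 735/4 = -(1/(-60))²/3 + 735/4 = -(-1/60)²/3 + 735/4 = -⅓*1/3600 + 735/4 = -1/10800 + 735/4 = 1984499/10800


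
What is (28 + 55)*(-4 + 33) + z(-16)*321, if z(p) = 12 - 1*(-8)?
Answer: 8827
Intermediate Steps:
z(p) = 20 (z(p) = 12 + 8 = 20)
(28 + 55)*(-4 + 33) + z(-16)*321 = (28 + 55)*(-4 + 33) + 20*321 = 83*29 + 6420 = 2407 + 6420 = 8827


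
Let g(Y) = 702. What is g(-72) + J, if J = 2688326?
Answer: 2689028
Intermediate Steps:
g(-72) + J = 702 + 2688326 = 2689028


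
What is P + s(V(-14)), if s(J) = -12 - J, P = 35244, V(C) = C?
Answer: 35246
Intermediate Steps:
P + s(V(-14)) = 35244 + (-12 - 1*(-14)) = 35244 + (-12 + 14) = 35244 + 2 = 35246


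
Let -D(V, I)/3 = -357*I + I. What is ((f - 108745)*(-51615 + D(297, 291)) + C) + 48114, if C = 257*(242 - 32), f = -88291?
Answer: -51066309144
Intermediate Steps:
D(V, I) = 1068*I (D(V, I) = -3*(-357*I + I) = -(-1068)*I = 1068*I)
C = 53970 (C = 257*210 = 53970)
((f - 108745)*(-51615 + D(297, 291)) + C) + 48114 = ((-88291 - 108745)*(-51615 + 1068*291) + 53970) + 48114 = (-197036*(-51615 + 310788) + 53970) + 48114 = (-197036*259173 + 53970) + 48114 = (-51066411228 + 53970) + 48114 = -51066357258 + 48114 = -51066309144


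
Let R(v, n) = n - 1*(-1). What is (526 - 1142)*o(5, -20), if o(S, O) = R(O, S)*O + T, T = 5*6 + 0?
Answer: 55440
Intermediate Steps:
T = 30 (T = 30 + 0 = 30)
R(v, n) = 1 + n (R(v, n) = n + 1 = 1 + n)
o(S, O) = 30 + O*(1 + S) (o(S, O) = (1 + S)*O + 30 = O*(1 + S) + 30 = 30 + O*(1 + S))
(526 - 1142)*o(5, -20) = (526 - 1142)*(30 - 20*(1 + 5)) = -616*(30 - 20*6) = -616*(30 - 120) = -616*(-90) = 55440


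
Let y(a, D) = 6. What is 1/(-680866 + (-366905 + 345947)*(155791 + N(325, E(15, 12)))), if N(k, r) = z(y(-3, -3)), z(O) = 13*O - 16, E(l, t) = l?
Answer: -1/3267048040 ≈ -3.0609e-10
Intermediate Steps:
z(O) = -16 + 13*O
N(k, r) = 62 (N(k, r) = -16 + 13*6 = -16 + 78 = 62)
1/(-680866 + (-366905 + 345947)*(155791 + N(325, E(15, 12)))) = 1/(-680866 + (-366905 + 345947)*(155791 + 62)) = 1/(-680866 - 20958*155853) = 1/(-680866 - 3266367174) = 1/(-3267048040) = -1/3267048040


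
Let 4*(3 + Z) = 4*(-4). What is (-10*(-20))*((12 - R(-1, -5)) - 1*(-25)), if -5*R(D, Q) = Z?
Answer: 7120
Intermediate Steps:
Z = -7 (Z = -3 + (4*(-4))/4 = -3 + (1/4)*(-16) = -3 - 4 = -7)
R(D, Q) = 7/5 (R(D, Q) = -1/5*(-7) = 7/5)
(-10*(-20))*((12 - R(-1, -5)) - 1*(-25)) = (-10*(-20))*((12 - 1*7/5) - 1*(-25)) = 200*((12 - 7/5) + 25) = 200*(53/5 + 25) = 200*(178/5) = 7120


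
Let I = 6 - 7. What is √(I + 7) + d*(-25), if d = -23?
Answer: 575 + √6 ≈ 577.45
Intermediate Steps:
I = -1
√(I + 7) + d*(-25) = √(-1 + 7) - 23*(-25) = √6 + 575 = 575 + √6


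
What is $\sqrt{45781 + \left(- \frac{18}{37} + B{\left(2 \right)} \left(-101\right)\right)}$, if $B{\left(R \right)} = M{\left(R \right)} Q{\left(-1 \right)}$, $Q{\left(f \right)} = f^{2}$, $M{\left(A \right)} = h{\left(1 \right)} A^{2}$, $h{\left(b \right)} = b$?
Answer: $\frac{\sqrt{62120447}}{37} \approx 213.02$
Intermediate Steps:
$M{\left(A \right)} = A^{2}$ ($M{\left(A \right)} = 1 A^{2} = A^{2}$)
$B{\left(R \right)} = R^{2}$ ($B{\left(R \right)} = R^{2} \left(-1\right)^{2} = R^{2} \cdot 1 = R^{2}$)
$\sqrt{45781 + \left(- \frac{18}{37} + B{\left(2 \right)} \left(-101\right)\right)} = \sqrt{45781 + \left(- \frac{18}{37} + 2^{2} \left(-101\right)\right)} = \sqrt{45781 + \left(\left(-18\right) \frac{1}{37} + 4 \left(-101\right)\right)} = \sqrt{45781 - \frac{14966}{37}} = \sqrt{\frac{1678931}{37}} = \frac{\sqrt{62120447}}{37}$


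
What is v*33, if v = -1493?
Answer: -49269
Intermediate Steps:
v*33 = -1493*33 = -49269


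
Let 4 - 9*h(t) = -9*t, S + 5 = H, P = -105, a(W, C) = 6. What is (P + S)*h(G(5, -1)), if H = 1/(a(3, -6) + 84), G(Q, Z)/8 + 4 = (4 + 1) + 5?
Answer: -2157982/405 ≈ -5328.4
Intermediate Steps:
G(Q, Z) = 48 (G(Q, Z) = -32 + 8*((4 + 1) + 5) = -32 + 8*(5 + 5) = -32 + 8*10 = -32 + 80 = 48)
H = 1/90 (H = 1/(6 + 84) = 1/90 ≈ 0.011111)
S = -449/90 (S = -5 + 1/90 = -449/90 ≈ -4.9889)
h(t) = 4/9 + t (h(t) = 4/9 - (-1)*t = 4/9 + t)
(P + S)*h(G(5, -1)) = (-105 - 449/90)*(4/9 + 48) = -9899/90*436/9 = -2157982/405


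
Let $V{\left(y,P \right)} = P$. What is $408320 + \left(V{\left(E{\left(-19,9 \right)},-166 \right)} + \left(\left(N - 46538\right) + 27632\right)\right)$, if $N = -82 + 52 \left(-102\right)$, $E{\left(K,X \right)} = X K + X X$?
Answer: $383862$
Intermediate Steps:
$E{\left(K,X \right)} = X^{2} + K X$ ($E{\left(K,X \right)} = K X + X^{2} = X^{2} + K X$)
$N = -5386$ ($N = -82 - 5304 = -5386$)
$408320 + \left(V{\left(E{\left(-19,9 \right)},-166 \right)} + \left(\left(N - 46538\right) + 27632\right)\right) = 408320 + \left(-166 + \left(\left(-5386 - 46538\right) + 27632\right)\right) = 408320 + \left(-166 + \left(-51924 + 27632\right)\right) = 408320 - 24458 = 383862$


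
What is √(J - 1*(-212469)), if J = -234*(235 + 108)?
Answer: √132207 ≈ 363.60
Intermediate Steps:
J = -80262 (J = -234*343 = -80262)
√(J - 1*(-212469)) = √(-80262 - 1*(-212469)) = √(-80262 + 212469) = √132207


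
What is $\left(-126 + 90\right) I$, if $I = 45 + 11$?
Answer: $-2016$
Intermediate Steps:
$I = 56$
$\left(-126 + 90\right) I = \left(-126 + 90\right) 56 = \left(-36\right) 56 = -2016$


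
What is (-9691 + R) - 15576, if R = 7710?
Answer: -17557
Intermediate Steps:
(-9691 + R) - 15576 = (-9691 + 7710) - 15576 = -1981 - 15576 = -17557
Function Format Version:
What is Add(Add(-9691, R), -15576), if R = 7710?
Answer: -17557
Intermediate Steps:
Add(Add(-9691, R), -15576) = Add(Add(-9691, 7710), -15576) = Add(-1981, -15576) = -17557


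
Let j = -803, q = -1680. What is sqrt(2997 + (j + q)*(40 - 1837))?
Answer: 2*sqrt(1116237) ≈ 2113.0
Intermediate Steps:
sqrt(2997 + (j + q)*(40 - 1837)) = sqrt(2997 + (-803 - 1680)*(40 - 1837)) = sqrt(2997 - 2483*(-1797)) = sqrt(2997 + 4461951) = sqrt(4464948) = 2*sqrt(1116237)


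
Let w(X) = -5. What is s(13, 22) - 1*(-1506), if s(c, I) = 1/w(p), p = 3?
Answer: 7529/5 ≈ 1505.8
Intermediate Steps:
s(c, I) = -⅕ (s(c, I) = 1/(-5) = -⅕)
s(13, 22) - 1*(-1506) = -⅕ - 1*(-1506) = -⅕ + 1506 = 7529/5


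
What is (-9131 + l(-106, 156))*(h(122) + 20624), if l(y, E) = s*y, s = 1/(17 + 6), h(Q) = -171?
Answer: -4297563907/23 ≈ -1.8685e+8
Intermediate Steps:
s = 1/23 ≈ 0.043478
l(y, E) = y/23
(-9131 + l(-106, 156))*(h(122) + 20624) = (-9131 + (1/23)*(-106))*(-171 + 20624) = (-9131 - 106/23)*20453 = -210119/23*20453 = -4297563907/23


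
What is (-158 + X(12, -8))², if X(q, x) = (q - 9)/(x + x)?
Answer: 6405961/256 ≈ 25023.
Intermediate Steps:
X(q, x) = (-9 + q)/(2*x) (X(q, x) = (-9 + q)/((2*x)) = (-9 + q)*(1/(2*x)) = (-9 + q)/(2*x))
(-158 + X(12, -8))² = (-158 + (½)*(-9 + 12)/(-8))² = (-158 + (½)*(-⅛)*3)² = (-158 - 3/16)² = (-2531/16)² = 6405961/256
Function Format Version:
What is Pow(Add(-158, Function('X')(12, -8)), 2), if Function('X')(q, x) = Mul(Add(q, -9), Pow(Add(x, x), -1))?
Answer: Rational(6405961, 256) ≈ 25023.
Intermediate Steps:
Function('X')(q, x) = Mul(Rational(1, 2), Pow(x, -1), Add(-9, q)) (Function('X')(q, x) = Mul(Add(-9, q), Pow(Mul(2, x), -1)) = Mul(Add(-9, q), Mul(Rational(1, 2), Pow(x, -1))) = Mul(Rational(1, 2), Pow(x, -1), Add(-9, q)))
Pow(Add(-158, Function('X')(12, -8)), 2) = Pow(Add(-158, Mul(Rational(1, 2), Pow(-8, -1), Add(-9, 12))), 2) = Pow(Add(-158, Mul(Rational(1, 2), Rational(-1, 8), 3)), 2) = Pow(Add(-158, Rational(-3, 16)), 2) = Pow(Rational(-2531, 16), 2) = Rational(6405961, 256)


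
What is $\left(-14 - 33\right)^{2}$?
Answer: $2209$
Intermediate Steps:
$\left(-14 - 33\right)^{2} = \left(-47\right)^{2} = 2209$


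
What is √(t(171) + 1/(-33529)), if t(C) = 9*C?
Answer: √1730134287770/33529 ≈ 39.230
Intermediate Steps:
√(t(171) + 1/(-33529)) = √(9*171 + 1/(-33529)) = √(1539 - 1/33529) = √(51601130/33529) = √1730134287770/33529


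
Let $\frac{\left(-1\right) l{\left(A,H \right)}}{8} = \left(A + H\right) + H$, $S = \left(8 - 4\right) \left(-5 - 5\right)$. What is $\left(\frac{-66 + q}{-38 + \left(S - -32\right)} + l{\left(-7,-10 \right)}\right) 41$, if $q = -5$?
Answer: $\frac{410287}{46} \approx 8919.3$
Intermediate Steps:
$S = -40$ ($S = 4 \left(-10\right) = -40$)
$l{\left(A,H \right)} = - 16 H - 8 A$ ($l{\left(A,H \right)} = - 8 \left(\left(A + H\right) + H\right) = - 8 \left(A + 2 H\right) = - 16 H - 8 A$)
$\left(\frac{-66 + q}{-38 + \left(S - -32\right)} + l{\left(-7,-10 \right)}\right) 41 = \left(\frac{-66 - 5}{-38 - 8} - -216\right) 41 = \left(- \frac{71}{-38 + \left(-40 + 32\right)} + \left(160 + 56\right)\right) 41 = \left(- \frac{71}{-38 - 8} + 216\right) 41 = \left(- \frac{71}{-46} + 216\right) 41 = \left(\left(-71\right) \left(- \frac{1}{46}\right) + 216\right) 41 = \left(\frac{71}{46} + 216\right) 41 = \frac{10007}{46} \cdot 41 = \frac{410287}{46}$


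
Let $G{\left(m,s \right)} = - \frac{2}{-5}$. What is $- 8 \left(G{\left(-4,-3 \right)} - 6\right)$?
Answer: $\frac{224}{5} \approx 44.8$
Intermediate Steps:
$G{\left(m,s \right)} = \frac{2}{5}$ ($G{\left(m,s \right)} = \left(-2\right) \left(- \frac{1}{5}\right) = \frac{2}{5}$)
$- 8 \left(G{\left(-4,-3 \right)} - 6\right) = - 8 \left(\frac{2}{5} - 6\right) = \left(-8\right) \left(- \frac{28}{5}\right) = \frac{224}{5}$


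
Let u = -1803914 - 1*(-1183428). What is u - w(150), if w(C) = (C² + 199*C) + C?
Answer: -672986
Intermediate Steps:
u = -620486 (u = -1803914 + 1183428 = -620486)
w(C) = C² + 200*C
u - w(150) = -620486 - 150*(200 + 150) = -620486 - 150*350 = -620486 - 1*52500 = -620486 - 52500 = -672986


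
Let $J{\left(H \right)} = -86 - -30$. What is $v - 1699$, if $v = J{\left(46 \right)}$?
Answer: $-1755$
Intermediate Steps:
$J{\left(H \right)} = -56$ ($J{\left(H \right)} = -86 + 30 = -56$)
$v = -56$
$v - 1699 = -56 - 1699 = -1755$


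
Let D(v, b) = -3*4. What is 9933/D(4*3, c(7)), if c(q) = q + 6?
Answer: -3311/4 ≈ -827.75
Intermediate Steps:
c(q) = 6 + q
D(v, b) = -12
9933/D(4*3, c(7)) = 9933/(-12) = 9933*(-1/12) = -3311/4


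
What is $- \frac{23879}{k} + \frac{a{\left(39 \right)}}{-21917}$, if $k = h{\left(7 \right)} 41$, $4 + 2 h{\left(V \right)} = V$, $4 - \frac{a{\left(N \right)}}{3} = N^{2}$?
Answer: $- \frac{1046152313}{2695791} \approx -388.07$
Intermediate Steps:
$a{\left(N \right)} = 12 - 3 N^{2}$
$h{\left(V \right)} = -2 + \frac{V}{2}$
$k = \frac{123}{2}$ ($k = \left(-2 + \frac{1}{2} \cdot 7\right) 41 = \left(-2 + \frac{7}{2}\right) 41 = \frac{3}{2} \cdot 41 = \frac{123}{2} \approx 61.5$)
$- \frac{23879}{k} + \frac{a{\left(39 \right)}}{-21917} = - \frac{23879}{\frac{123}{2}} + \frac{12 - 3 \cdot 39^{2}}{-21917} = \left(-23879\right) \frac{2}{123} + \left(12 - 4563\right) \left(- \frac{1}{21917}\right) = - \frac{47758}{123} + \left(12 - 4563\right) \left(- \frac{1}{21917}\right) = - \frac{47758}{123} - - \frac{4551}{21917} = - \frac{47758}{123} + \frac{4551}{21917} = - \frac{1046152313}{2695791}$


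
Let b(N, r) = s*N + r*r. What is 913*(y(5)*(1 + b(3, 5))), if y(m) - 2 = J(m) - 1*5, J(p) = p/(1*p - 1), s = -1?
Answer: -146993/4 ≈ -36748.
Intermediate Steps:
J(p) = p/(-1 + p) (J(p) = p/(p - 1) = p/(-1 + p))
b(N, r) = r² - N (b(N, r) = -N + r*r = -N + r² = r² - N)
y(m) = -3 + m/(-1 + m) (y(m) = 2 + (m/(-1 + m) - 1*5) = 2 + (m/(-1 + m) - 5) = 2 + (-5 + m/(-1 + m)) = -3 + m/(-1 + m))
913*(y(5)*(1 + b(3, 5))) = 913*(((3 - 2*5)/(-1 + 5))*(1 + (5² - 1*3))) = 913*(((3 - 10)/4)*(1 + (25 - 3))) = 913*(((¼)*(-7))*(1 + 22)) = 913*(-7/4*23) = 913*(-161/4) = -146993/4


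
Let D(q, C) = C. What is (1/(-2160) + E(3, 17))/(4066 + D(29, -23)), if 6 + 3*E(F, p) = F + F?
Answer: -1/8732880 ≈ -1.1451e-7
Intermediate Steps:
E(F, p) = -2 + 2*F/3 (E(F, p) = -2 + (F + F)/3 = -2 + (2*F)/3 = -2 + 2*F/3)
(1/(-2160) + E(3, 17))/(4066 + D(29, -23)) = (1/(-2160) + (-2 + (⅔)*3))/(4066 - 23) = (-1/2160 + (-2 + 2))/4043 = (-1/2160 + 0)*(1/4043) = -1/2160*1/4043 = -1/8732880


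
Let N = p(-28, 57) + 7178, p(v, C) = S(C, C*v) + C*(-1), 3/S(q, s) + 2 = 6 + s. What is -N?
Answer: -11336629/1592 ≈ -7121.0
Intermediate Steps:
S(q, s) = 3/(4 + s) (S(q, s) = 3/(-2 + (6 + s)) = 3/(4 + s))
p(v, C) = -C + 3/(4 + C*v) (p(v, C) = 3/(4 + C*v) + C*(-1) = 3/(4 + C*v) - C = -C + 3/(4 + C*v))
N = 11336629/1592 (N = (-1*57 + 3/(4 + 57*(-28))) + 7178 = (-57 + 3/(4 - 1596)) + 7178 = (-57 + 3/(-1592)) + 7178 = (-57 + 3*(-1/1592)) + 7178 = (-57 - 3/1592) + 7178 = -90747/1592 + 7178 = 11336629/1592 ≈ 7121.0)
-N = -1*11336629/1592 = -11336629/1592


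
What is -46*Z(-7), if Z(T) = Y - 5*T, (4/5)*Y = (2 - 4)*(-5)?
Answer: -2185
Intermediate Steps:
Y = 25/2 (Y = 5*((2 - 4)*(-5))/4 = 5*(-2*(-5))/4 = (5/4)*10 = 25/2 ≈ 12.500)
Z(T) = 25/2 - 5*T
-46*Z(-7) = -46*(25/2 - 5*(-7)) = -46*(25/2 + 35) = -46*95/2 = -2185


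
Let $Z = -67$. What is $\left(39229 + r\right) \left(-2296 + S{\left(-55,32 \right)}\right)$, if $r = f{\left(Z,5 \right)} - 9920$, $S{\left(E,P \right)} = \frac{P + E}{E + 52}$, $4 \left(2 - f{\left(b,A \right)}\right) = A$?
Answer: $- \frac{804845735}{12} \approx -6.707 \cdot 10^{7}$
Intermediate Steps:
$f{\left(b,A \right)} = 2 - \frac{A}{4}$
$S{\left(E,P \right)} = \frac{E + P}{52 + E}$
$r = - \frac{39677}{4}$ ($r = \left(2 - \frac{5}{4}\right) - 9920 = \frac{3}{4} - 9920 = - \frac{39677}{4} \approx -9919.3$)
$\left(39229 + r\right) \left(-2296 + S{\left(-55,32 \right)}\right) = \left(39229 - \frac{39677}{4}\right) \left(-2296 + \frac{-55 + 32}{52 - 55}\right) = \frac{117239 \left(-2296 + \frac{1}{-3} \left(-23\right)\right)}{4} = \frac{117239 \left(-2296 - - \frac{23}{3}\right)}{4} = \frac{117239 \left(-2296 + \frac{23}{3}\right)}{4} = \frac{117239}{4} \left(- \frac{6865}{3}\right) = - \frac{804845735}{12}$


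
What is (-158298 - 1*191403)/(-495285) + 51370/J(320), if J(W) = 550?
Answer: 3107288/33019 ≈ 94.106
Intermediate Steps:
(-158298 - 1*191403)/(-495285) + 51370/J(320) = (-158298 - 1*191403)/(-495285) + 51370/550 = (-158298 - 191403)*(-1/495285) + 51370*(1/550) = -349701*(-1/495285) + 467/5 = 116567/165095 + 467/5 = 3107288/33019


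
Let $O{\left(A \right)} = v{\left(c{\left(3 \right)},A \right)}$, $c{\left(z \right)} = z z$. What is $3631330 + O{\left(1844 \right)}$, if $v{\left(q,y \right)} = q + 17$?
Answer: $3631356$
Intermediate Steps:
$c{\left(z \right)} = z^{2}$
$v{\left(q,y \right)} = 17 + q$
$O{\left(A \right)} = 26$ ($O{\left(A \right)} = 17 + 3^{2} = 17 + 9 = 26$)
$3631330 + O{\left(1844 \right)} = 3631330 + 26 = 3631356$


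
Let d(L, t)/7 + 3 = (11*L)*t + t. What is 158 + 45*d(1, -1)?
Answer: -4567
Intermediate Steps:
d(L, t) = -21 + 7*t + 77*L*t (d(L, t) = -21 + 7*((11*L)*t + t) = -21 + 7*(11*L*t + t) = -21 + 7*(t + 11*L*t) = -21 + (7*t + 77*L*t) = -21 + 7*t + 77*L*t)
158 + 45*d(1, -1) = 158 + 45*(-21 + 7*(-1) + 77*1*(-1)) = 158 + 45*(-21 - 7 - 77) = 158 + 45*(-105) = 158 - 4725 = -4567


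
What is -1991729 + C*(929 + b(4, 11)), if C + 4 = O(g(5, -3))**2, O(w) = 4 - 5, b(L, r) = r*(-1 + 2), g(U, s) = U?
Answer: -1994549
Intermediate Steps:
b(L, r) = r (b(L, r) = r*1 = r)
O(w) = -1
C = -3 (C = -4 + (-1)**2 = -4 + 1 = -3)
-1991729 + C*(929 + b(4, 11)) = -1991729 - 3*(929 + 11) = -1991729 - 3*940 = -1991729 - 2820 = -1994549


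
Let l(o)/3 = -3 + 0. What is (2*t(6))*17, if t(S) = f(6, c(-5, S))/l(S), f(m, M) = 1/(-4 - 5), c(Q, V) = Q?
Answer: 34/81 ≈ 0.41975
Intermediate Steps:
f(m, M) = -⅑ (f(m, M) = 1/(-9) = -⅑)
l(o) = -9 (l(o) = 3*(-3 + 0) = 3*(-3) = -9)
t(S) = 1/81 (t(S) = -⅑/(-9) = -⅑*(-⅑) = 1/81)
(2*t(6))*17 = (2*(1/81))*17 = (2/81)*17 = 34/81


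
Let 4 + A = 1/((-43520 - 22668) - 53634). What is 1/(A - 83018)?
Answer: -119822/9947862085 ≈ -1.2045e-5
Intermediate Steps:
A = -479289/119822 (A = -4 + 1/((-43520 - 22668) - 53634) = -4 + 1/(-66188 - 53634) = -4 + 1/(-119822) = -4 - 1/119822 = -479289/119822 ≈ -4.0000)
1/(A - 83018) = 1/(-479289/119822 - 83018) = 1/(-9947862085/119822) = -119822/9947862085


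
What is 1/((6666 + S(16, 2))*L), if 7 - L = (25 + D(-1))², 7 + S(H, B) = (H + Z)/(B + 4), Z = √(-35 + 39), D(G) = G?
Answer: -1/3790678 ≈ -2.6380e-7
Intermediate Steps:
Z = 2 (Z = √4 = 2)
S(H, B) = -7 + (2 + H)/(4 + B) (S(H, B) = -7 + (H + 2)/(B + 4) = -7 + (2 + H)/(4 + B))
L = -569 (L = 7 - (25 - 1)² = 7 - 1*24² = 7 - 1*576 = 7 - 576 = -569)
1/((6666 + S(16, 2))*L) = 1/((6666 + (-26 + 16 - 7*2)/(4 + 2))*(-569)) = -1/569/(6666 + (-26 + 16 - 14)/6) = -1/569/(6666 + (⅙)*(-24)) = -1/569/(6666 - 4) = -1/569/6662 = (1/6662)*(-1/569) = -1/3790678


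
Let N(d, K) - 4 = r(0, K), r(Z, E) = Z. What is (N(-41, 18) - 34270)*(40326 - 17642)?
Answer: -777289944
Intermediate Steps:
N(d, K) = 4 (N(d, K) = 4 + 0 = 4)
(N(-41, 18) - 34270)*(40326 - 17642) = (4 - 34270)*(40326 - 17642) = -34266*22684 = -777289944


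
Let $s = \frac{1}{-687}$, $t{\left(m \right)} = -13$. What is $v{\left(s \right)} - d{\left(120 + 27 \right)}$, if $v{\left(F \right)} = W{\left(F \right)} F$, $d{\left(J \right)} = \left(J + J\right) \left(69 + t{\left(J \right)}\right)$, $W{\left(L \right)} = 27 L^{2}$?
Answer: $- \frac{197715994897}{12008989} \approx -16464.0$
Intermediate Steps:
$d{\left(J \right)} = 112 J$ ($d{\left(J \right)} = \left(J + J\right) \left(69 - 13\right) = 2 J 56 = 112 J$)
$s = - \frac{1}{687} \approx -0.0014556$
$v{\left(F \right)} = 27 F^{3}$ ($v{\left(F \right)} = 27 F^{2} F = 27 F^{3}$)
$v{\left(s \right)} - d{\left(120 + 27 \right)} = 27 \left(- \frac{1}{687}\right)^{3} - 112 \left(120 + 27\right) = 27 \left(- \frac{1}{324242703}\right) - 112 \cdot 147 = - \frac{1}{12008989} - 16464 = - \frac{197715994897}{12008989}$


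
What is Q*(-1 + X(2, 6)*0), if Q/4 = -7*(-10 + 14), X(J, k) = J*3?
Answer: 112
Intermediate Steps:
X(J, k) = 3*J
Q = -112 (Q = 4*(-7*(-10 + 14)) = 4*(-7*4) = 4*(-28) = -112)
Q*(-1 + X(2, 6)*0) = -112*(-1 + (3*2)*0) = -112*(-1 + 6*0) = -112*(-1 + 0) = -112*(-1) = 112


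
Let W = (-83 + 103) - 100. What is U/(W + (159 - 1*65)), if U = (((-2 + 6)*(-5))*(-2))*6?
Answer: 120/7 ≈ 17.143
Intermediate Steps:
W = -80 (W = 20 - 100 = -80)
U = 240 (U = ((4*(-5))*(-2))*6 = -20*(-2)*6 = 40*6 = 240)
U/(W + (159 - 1*65)) = 240/(-80 + (159 - 1*65)) = 240/(-80 + (159 - 65)) = 240/(-80 + 94) = 240/14 = (1/14)*240 = 120/7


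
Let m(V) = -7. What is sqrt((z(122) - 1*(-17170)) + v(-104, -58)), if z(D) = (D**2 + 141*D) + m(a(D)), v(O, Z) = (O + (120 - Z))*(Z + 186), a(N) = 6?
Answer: sqrt(58721) ≈ 242.32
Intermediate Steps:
v(O, Z) = (186 + Z)*(120 + O - Z) (v(O, Z) = (120 + O - Z)*(186 + Z) = (186 + Z)*(120 + O - Z))
z(D) = -7 + D**2 + 141*D (z(D) = (D**2 + 141*D) - 7 = -7 + D**2 + 141*D)
sqrt((z(122) - 1*(-17170)) + v(-104, -58)) = sqrt(((-7 + 122**2 + 141*122) - 1*(-17170)) + (22320 - 1*(-58)**2 - 66*(-58) + 186*(-104) - 104*(-58))) = sqrt(((-7 + 14884 + 17202) + 17170) + (22320 - 1*3364 + 3828 - 19344 + 6032)) = sqrt((32079 + 17170) + (22320 - 3364 + 3828 - 19344 + 6032)) = sqrt(49249 + 9472) = sqrt(58721)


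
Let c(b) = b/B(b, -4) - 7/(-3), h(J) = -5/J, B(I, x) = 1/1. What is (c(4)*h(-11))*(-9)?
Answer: -285/11 ≈ -25.909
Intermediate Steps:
B(I, x) = 1
c(b) = 7/3 + b (c(b) = b/1 - 7/(-3) = b*1 - 7*(-1/3) = b + 7/3 = 7/3 + b)
(c(4)*h(-11))*(-9) = ((7/3 + 4)*(-5/(-11)))*(-9) = (19*(-5*(-1/11))/3)*(-9) = ((19/3)*(5/11))*(-9) = (95/33)*(-9) = -285/11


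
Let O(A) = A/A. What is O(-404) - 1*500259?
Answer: -500258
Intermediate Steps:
O(A) = 1
O(-404) - 1*500259 = 1 - 1*500259 = 1 - 500259 = -500258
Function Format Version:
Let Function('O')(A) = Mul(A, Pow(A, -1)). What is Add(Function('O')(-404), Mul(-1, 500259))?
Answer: -500258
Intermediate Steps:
Function('O')(A) = 1
Add(Function('O')(-404), Mul(-1, 500259)) = Add(1, Mul(-1, 500259)) = Add(1, -500259) = -500258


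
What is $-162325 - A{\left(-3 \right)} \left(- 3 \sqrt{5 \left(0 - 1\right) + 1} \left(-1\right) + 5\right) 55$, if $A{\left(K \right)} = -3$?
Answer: $-161500 + 990 i \approx -1.615 \cdot 10^{5} + 990.0 i$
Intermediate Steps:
$-162325 - A{\left(-3 \right)} \left(- 3 \sqrt{5 \left(0 - 1\right) + 1} \left(-1\right) + 5\right) 55 = -162325 - - 3 \left(- 3 \sqrt{5 \left(0 - 1\right) + 1} \left(-1\right) + 5\right) 55 = -162325 - - 3 \left(- 3 \sqrt{5 \left(-1\right) + 1} \left(-1\right) + 5\right) 55 = -162325 - - 3 \left(- 3 \sqrt{-5 + 1} \left(-1\right) + 5\right) 55 = -162325 - - 3 \left(- 3 \sqrt{-4} \left(-1\right) + 5\right) 55 = -162325 - - 3 \left(- 3 \cdot 2 i \left(-1\right) + 5\right) 55 = -162325 - - 3 \left(- 6 i \left(-1\right) + 5\right) 55 = -162325 - - 3 \left(6 i + 5\right) 55 = -162325 - - 3 \left(5 + 6 i\right) 55 = -162325 - \left(-15 - 18 i\right) 55 = -162325 - \left(-825 - 990 i\right) = -162325 + \left(825 + 990 i\right) = -161500 + 990 i$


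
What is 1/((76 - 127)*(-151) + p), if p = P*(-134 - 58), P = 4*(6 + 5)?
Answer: -1/747 ≈ -0.0013387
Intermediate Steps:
P = 44 (P = 4*11 = 44)
p = -8448 (p = 44*(-134 - 58) = 44*(-192) = -8448)
1/((76 - 127)*(-151) + p) = 1/((76 - 127)*(-151) - 8448) = 1/(-51*(-151) - 8448) = 1/(7701 - 8448) = 1/(-747) = -1/747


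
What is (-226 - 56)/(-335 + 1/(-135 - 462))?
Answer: 84177/99998 ≈ 0.84179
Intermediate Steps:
(-226 - 56)/(-335 + 1/(-135 - 462)) = -282/(-335 + 1/(-597)) = -282/(-335 - 1/597) = -282/(-199996/597) = -282*(-597/199996) = 84177/99998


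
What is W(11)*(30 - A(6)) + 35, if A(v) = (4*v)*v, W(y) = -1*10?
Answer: 1175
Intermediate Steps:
W(y) = -10
A(v) = 4*v²
W(11)*(30 - A(6)) + 35 = -10*(30 - 4*6²) + 35 = -10*(30 - 4*36) + 35 = -10*(30 - 1*144) + 35 = -10*(30 - 144) + 35 = -10*(-114) + 35 = 1140 + 35 = 1175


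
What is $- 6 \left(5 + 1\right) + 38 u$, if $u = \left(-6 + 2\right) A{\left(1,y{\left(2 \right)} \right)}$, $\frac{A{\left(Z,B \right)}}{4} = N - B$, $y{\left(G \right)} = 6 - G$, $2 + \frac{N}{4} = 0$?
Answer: $7260$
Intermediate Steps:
$N = -8$ ($N = -8 + 4 \cdot 0 = -8 + 0 = -8$)
$A{\left(Z,B \right)} = -32 - 4 B$ ($A{\left(Z,B \right)} = 4 \left(-8 - B\right) = -32 - 4 B$)
$u = 192$ ($u = \left(-6 + 2\right) \left(-32 - 4 \left(6 - 2\right)\right) = - 4 \left(-32 - 4 \left(6 - 2\right)\right) = - 4 \left(-32 - 16\right) = \left(-4\right) \left(-48\right) = 192$)
$- 6 \left(5 + 1\right) + 38 u = - 6 \left(5 + 1\right) + 38 \cdot 192 = \left(-6\right) 6 + 7296 = -36 + 7296 = 7260$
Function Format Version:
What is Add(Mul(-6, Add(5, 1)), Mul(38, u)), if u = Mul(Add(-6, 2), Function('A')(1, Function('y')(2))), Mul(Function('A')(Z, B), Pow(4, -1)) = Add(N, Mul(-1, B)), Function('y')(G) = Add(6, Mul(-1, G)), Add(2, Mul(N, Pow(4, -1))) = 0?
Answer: 7260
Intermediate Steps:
N = -8 (N = Add(-8, Mul(4, 0)) = Add(-8, 0) = -8)
Function('A')(Z, B) = Add(-32, Mul(-4, B)) (Function('A')(Z, B) = Mul(4, Add(-8, Mul(-1, B))) = Add(-32, Mul(-4, B)))
u = 192 (u = Mul(Add(-6, 2), Add(-32, Mul(-4, Add(6, Mul(-1, 2))))) = Mul(-4, Add(-32, Mul(-4, Add(6, -2)))) = Mul(-4, Add(-32, Mul(-4, 4))) = Mul(-4, Add(-32, -16)) = Mul(-4, -48) = 192)
Add(Mul(-6, Add(5, 1)), Mul(38, u)) = Add(Mul(-6, Add(5, 1)), Mul(38, 192)) = Add(Mul(-6, 6), 7296) = Add(-36, 7296) = 7260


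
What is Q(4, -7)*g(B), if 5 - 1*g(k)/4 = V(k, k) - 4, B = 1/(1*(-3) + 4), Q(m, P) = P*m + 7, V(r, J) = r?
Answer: -672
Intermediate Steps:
Q(m, P) = 7 + P*m
B = 1 (B = 1/(-3 + 4) = 1/1 = 1)
g(k) = 36 - 4*k (g(k) = 20 - 4*(k - 4) = 20 - 4*(-4 + k) = 20 + (16 - 4*k) = 36 - 4*k)
Q(4, -7)*g(B) = (7 - 7*4)*(36 - 4*1) = (7 - 28)*(36 - 4) = -21*32 = -672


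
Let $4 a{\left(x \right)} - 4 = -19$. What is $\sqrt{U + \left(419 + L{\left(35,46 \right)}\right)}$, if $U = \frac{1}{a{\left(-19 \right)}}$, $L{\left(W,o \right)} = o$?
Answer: $\frac{\sqrt{104565}}{15} \approx 21.558$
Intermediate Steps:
$a{\left(x \right)} = - \frac{15}{4}$ ($a{\left(x \right)} = 1 + \frac{1}{4} \left(-19\right) = 1 - \frac{19}{4} = - \frac{15}{4}$)
$U = - \frac{4}{15}$ ($U = \frac{1}{- \frac{15}{4}} = - \frac{4}{15} \approx -0.26667$)
$\sqrt{U + \left(419 + L{\left(35,46 \right)}\right)} = \sqrt{- \frac{4}{15} + \left(419 + 46\right)} = \sqrt{- \frac{4}{15} + 465} = \sqrt{\frac{6971}{15}} = \frac{\sqrt{104565}}{15}$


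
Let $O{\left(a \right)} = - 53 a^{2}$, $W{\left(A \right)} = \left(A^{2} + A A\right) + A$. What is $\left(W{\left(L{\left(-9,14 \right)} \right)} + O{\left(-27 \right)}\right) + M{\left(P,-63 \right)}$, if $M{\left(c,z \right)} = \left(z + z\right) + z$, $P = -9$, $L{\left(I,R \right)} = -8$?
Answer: $-38706$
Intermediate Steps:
$M{\left(c,z \right)} = 3 z$ ($M{\left(c,z \right)} = 2 z + z = 3 z$)
$W{\left(A \right)} = A + 2 A^{2}$ ($W{\left(A \right)} = \left(A^{2} + A^{2}\right) + A = 2 A^{2} + A = A + 2 A^{2}$)
$\left(W{\left(L{\left(-9,14 \right)} \right)} + O{\left(-27 \right)}\right) + M{\left(P,-63 \right)} = \left(- 8 \left(1 + 2 \left(-8\right)\right) - 53 \left(-27\right)^{2}\right) + 3 \left(-63\right) = \left(- 8 \left(1 - 16\right) - 38637\right) - 189 = \left(\left(-8\right) \left(-15\right) - 38637\right) - 189 = \left(120 - 38637\right) - 189 = -38517 - 189 = -38706$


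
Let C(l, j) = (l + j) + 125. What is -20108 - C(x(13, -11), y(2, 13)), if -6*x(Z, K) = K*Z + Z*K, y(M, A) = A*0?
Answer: -60842/3 ≈ -20281.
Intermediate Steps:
y(M, A) = 0
x(Z, K) = -K*Z/3 (x(Z, K) = -(K*Z + Z*K)/6 = -(K*Z + K*Z)/6 = -K*Z/3)
C(l, j) = 125 + j + l (C(l, j) = (j + l) + 125 = 125 + j + l)
-20108 - C(x(13, -11), y(2, 13)) = -20108 - (125 + 0 - ⅓*(-11)*13) = -20108 - (125 + 0 + 143/3) = -20108 - 1*518/3 = -20108 - 518/3 = -60842/3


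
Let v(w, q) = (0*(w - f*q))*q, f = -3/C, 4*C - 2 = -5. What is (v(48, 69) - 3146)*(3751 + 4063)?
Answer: -24582844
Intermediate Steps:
C = -¾ (C = ½ + (¼)*(-5) = ½ - 5/4 = -¾ ≈ -0.75000)
f = 4 (f = -3/(-¾) = -3*(-4/3) = 4)
v(w, q) = 0 (v(w, q) = (0*(w - 4*q))*q = 0*q = 0)
(v(48, 69) - 3146)*(3751 + 4063) = (0 - 3146)*(3751 + 4063) = -3146*7814 = -24582844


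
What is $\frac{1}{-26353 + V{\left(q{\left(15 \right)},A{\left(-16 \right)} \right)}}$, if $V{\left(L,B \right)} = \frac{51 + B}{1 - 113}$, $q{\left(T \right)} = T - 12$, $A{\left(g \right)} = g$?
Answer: $- \frac{16}{421653} \approx -3.7946 \cdot 10^{-5}$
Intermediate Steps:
$q{\left(T \right)} = -12 + T$
$V{\left(L,B \right)} = - \frac{51}{112} - \frac{B}{112}$ ($V{\left(L,B \right)} = \frac{51 + B}{-112} = \left(51 + B\right) \left(- \frac{1}{112}\right) = - \frac{51}{112} - \frac{B}{112}$)
$\frac{1}{-26353 + V{\left(q{\left(15 \right)},A{\left(-16 \right)} \right)}} = \frac{1}{-26353 - \frac{5}{16}} = \frac{1}{- \frac{421653}{16}} = - \frac{16}{421653}$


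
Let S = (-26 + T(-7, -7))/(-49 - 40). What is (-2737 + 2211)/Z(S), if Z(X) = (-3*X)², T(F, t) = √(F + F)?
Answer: -4166446/(9*(26 - I*√14)²) ≈ -643.7 - 189.19*I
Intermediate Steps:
T(F, t) = √2*√F (T(F, t) = √(2*F) = √2*√F)
S = 26/89 - I*√14/89 (S = (-26 + √2*√(-7))/(-49 - 40) = (-26 + √2*(I*√7))/(-89) = (-26 + I*√14)*(-1/89) = 26/89 - I*√14/89 ≈ 0.29213 - 0.042041*I)
Z(X) = 9*X²
(-2737 + 2211)/Z(S) = (-2737 + 2211)/((9*(26/89 - I*√14/89)²)) = -526/(9*(26/89 - I*√14/89)²)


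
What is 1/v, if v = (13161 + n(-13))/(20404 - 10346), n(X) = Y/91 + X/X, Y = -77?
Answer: 130754/171095 ≈ 0.76422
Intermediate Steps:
n(X) = 2/13 (n(X) = -77/91 + X/X = -77*1/91 + 1 = -11/13 + 1 = 2/13)
v = 171095/130754 (v = (13161 + 2/13)/(20404 - 10346) = (171095/13)/10058 = (171095/13)*(1/10058) = 171095/130754 ≈ 1.3085)
1/v = 1/(171095/130754) = 130754/171095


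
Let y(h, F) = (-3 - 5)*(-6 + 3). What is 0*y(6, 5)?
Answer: 0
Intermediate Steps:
y(h, F) = 24 (y(h, F) = -8*(-3) = 24)
0*y(6, 5) = 0*24 = 0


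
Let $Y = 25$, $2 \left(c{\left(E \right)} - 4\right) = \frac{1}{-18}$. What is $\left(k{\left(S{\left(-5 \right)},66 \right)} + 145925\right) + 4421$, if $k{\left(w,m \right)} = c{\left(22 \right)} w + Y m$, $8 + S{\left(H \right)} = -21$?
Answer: $\frac{5467709}{36} \approx 1.5188 \cdot 10^{5}$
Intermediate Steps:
$c{\left(E \right)} = \frac{143}{36}$ ($c{\left(E \right)} = 4 + \frac{1}{2 \left(-18\right)} = 4 + \frac{1}{2} \left(- \frac{1}{18}\right) = 4 - \frac{1}{36} = \frac{143}{36}$)
$S{\left(H \right)} = -29$ ($S{\left(H \right)} = -8 - 21 = -29$)
$k{\left(w,m \right)} = 25 m + \frac{143 w}{36}$ ($k{\left(w,m \right)} = \frac{143 w}{36} + 25 m = 25 m + \frac{143 w}{36}$)
$\left(k{\left(S{\left(-5 \right)},66 \right)} + 145925\right) + 4421 = \left(\left(25 \cdot 66 + \frac{143}{36} \left(-29\right)\right) + 145925\right) + 4421 = \left(\left(1650 - \frac{4147}{36}\right) + 145925\right) + 4421 = \left(\frac{55253}{36} + 145925\right) + 4421 = \frac{5308553}{36} + 4421 = \frac{5467709}{36}$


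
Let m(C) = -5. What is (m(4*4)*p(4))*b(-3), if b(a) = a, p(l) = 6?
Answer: 90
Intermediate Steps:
(m(4*4)*p(4))*b(-3) = -5*6*(-3) = -30*(-3) = 90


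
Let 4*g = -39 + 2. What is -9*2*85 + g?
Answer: -6157/4 ≈ -1539.3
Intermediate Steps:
g = -37/4 (g = (-39 + 2)/4 = (¼)*(-37) = -37/4 ≈ -9.2500)
-9*2*85 + g = -9*2*85 - 37/4 = -18*85 - 37/4 = -1530 - 37/4 = -6157/4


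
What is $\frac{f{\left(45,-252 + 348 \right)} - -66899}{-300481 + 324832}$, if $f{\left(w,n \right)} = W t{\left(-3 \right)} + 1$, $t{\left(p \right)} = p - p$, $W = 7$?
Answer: $\frac{22300}{8117} \approx 2.7473$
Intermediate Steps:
$t{\left(p \right)} = 0$
$f{\left(w,n \right)} = 1$ ($f{\left(w,n \right)} = 7 \cdot 0 + 1 = 0 + 1 = 1$)
$\frac{f{\left(45,-252 + 348 \right)} - -66899}{-300481 + 324832} = \frac{1 - -66899}{-300481 + 324832} = \frac{1 + \left(-181141 + 248040\right)}{24351} = \left(1 + 66899\right) \frac{1}{24351} = 66900 \cdot \frac{1}{24351} = \frac{22300}{8117}$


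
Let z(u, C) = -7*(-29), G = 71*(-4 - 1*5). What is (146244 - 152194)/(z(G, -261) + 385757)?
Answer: -595/38596 ≈ -0.015416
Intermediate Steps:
G = -639 (G = 71*(-4 - 5) = 71*(-9) = -639)
z(u, C) = 203
(146244 - 152194)/(z(G, -261) + 385757) = (146244 - 152194)/(203 + 385757) = -5950/385960 = -5950*1/385960 = -595/38596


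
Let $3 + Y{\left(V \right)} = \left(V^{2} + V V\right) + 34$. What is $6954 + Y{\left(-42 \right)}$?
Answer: $10513$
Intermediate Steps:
$Y{\left(V \right)} = 31 + 2 V^{2}$ ($Y{\left(V \right)} = -3 + \left(\left(V^{2} + V V\right) + 34\right) = -3 + \left(\left(V^{2} + V^{2}\right) + 34\right) = -3 + \left(2 V^{2} + 34\right) = -3 + \left(34 + 2 V^{2}\right) = 31 + 2 V^{2}$)
$6954 + Y{\left(-42 \right)} = 6954 + \left(31 + 2 \left(-42\right)^{2}\right) = 6954 + \left(31 + 2 \cdot 1764\right) = 6954 + \left(31 + 3528\right) = 6954 + 3559 = 10513$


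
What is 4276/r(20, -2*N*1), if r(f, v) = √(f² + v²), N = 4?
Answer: 1069*√29/29 ≈ 198.51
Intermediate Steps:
4276/r(20, -2*N*1) = 4276/(√(20² + (-2*4*1)²)) = 4276/(√(400 + (-8*1)²)) = 4276/(√(400 + (-8)²)) = 4276/(√(400 + 64)) = 4276/(√464) = 4276/((4*√29)) = 4276*(√29/116) = 1069*√29/29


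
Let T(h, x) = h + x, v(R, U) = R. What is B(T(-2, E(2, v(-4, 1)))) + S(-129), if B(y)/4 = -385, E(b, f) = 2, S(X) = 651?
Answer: -889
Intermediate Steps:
B(y) = -1540 (B(y) = 4*(-385) = -1540)
B(T(-2, E(2, v(-4, 1)))) + S(-129) = -1540 + 651 = -889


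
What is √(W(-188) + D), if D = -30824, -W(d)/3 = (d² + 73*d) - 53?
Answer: 5*I*√3821 ≈ 309.07*I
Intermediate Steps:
W(d) = 159 - 219*d - 3*d² (W(d) = -3*((d² + 73*d) - 53) = -3*(-53 + d² + 73*d) = 159 - 219*d - 3*d²)
√(W(-188) + D) = √((159 - 219*(-188) - 3*(-188)²) - 30824) = √((159 + 41172 - 3*35344) - 30824) = √((159 + 41172 - 106032) - 30824) = √(-64701 - 30824) = √(-95525) = 5*I*√3821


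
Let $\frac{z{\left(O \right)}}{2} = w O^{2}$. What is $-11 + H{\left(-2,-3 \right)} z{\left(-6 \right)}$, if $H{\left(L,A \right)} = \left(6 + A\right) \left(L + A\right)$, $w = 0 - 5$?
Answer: $5389$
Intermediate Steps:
$w = -5$
$H{\left(L,A \right)} = \left(6 + A\right) \left(A + L\right)$
$z{\left(O \right)} = - 10 O^{2}$ ($z{\left(O \right)} = 2 \left(- 5 O^{2}\right) = - 10 O^{2}$)
$-11 + H{\left(-2,-3 \right)} z{\left(-6 \right)} = -11 + \left(\left(-3\right)^{2} + 6 \left(-3\right) + 6 \left(-2\right) - -6\right) \left(- 10 \left(-6\right)^{2}\right) = -11 + \left(9 - 18 - 12 + 6\right) \left(\left(-10\right) 36\right) = -11 - -5400 = -11 + 5400 = 5389$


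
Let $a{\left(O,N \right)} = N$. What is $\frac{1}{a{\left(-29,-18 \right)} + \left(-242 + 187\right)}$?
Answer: $- \frac{1}{73} \approx -0.013699$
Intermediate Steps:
$\frac{1}{a{\left(-29,-18 \right)} + \left(-242 + 187\right)} = \frac{1}{-18 + \left(-242 + 187\right)} = \frac{1}{-18 - 55} = \frac{1}{-73} = - \frac{1}{73}$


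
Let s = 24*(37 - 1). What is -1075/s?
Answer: -1075/864 ≈ -1.2442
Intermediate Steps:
s = 864 (s = 24*36 = 864)
-1075/s = -1075/864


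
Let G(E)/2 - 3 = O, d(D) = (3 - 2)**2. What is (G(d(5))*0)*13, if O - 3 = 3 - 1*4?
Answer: 0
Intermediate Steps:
O = 2 (O = 3 + (3 - 1*4) = 3 + (3 - 4) = 3 - 1 = 2)
d(D) = 1 (d(D) = 1**2 = 1)
G(E) = 10 (G(E) = 6 + 2*2 = 6 + 4 = 10)
(G(d(5))*0)*13 = (10*0)*13 = 0*13 = 0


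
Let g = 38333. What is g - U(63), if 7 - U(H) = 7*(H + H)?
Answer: 39208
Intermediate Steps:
U(H) = 7 - 14*H (U(H) = 7 - 7*(H + H) = 7 - 7*2*H = 7 - 14*H)
g - U(63) = 38333 - (7 - 14*63) = 38333 - (7 - 882) = 38333 - 1*(-875) = 38333 + 875 = 39208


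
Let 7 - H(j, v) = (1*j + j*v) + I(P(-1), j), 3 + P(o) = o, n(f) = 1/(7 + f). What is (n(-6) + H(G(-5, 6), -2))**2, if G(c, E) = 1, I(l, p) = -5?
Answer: 196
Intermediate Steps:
P(o) = -3 + o
H(j, v) = 12 - j - j*v (H(j, v) = 7 - ((1*j + j*v) - 5) = 7 - ((j + j*v) - 5) = 7 - (-5 + j + j*v) = 7 + (5 - j - j*v) = 12 - j - j*v)
(n(-6) + H(G(-5, 6), -2))**2 = (1/(7 - 6) + (12 - 1*1 - 1*1*(-2)))**2 = (1/1 + (12 - 1 + 2))**2 = (1 + 13)**2 = 14**2 = 196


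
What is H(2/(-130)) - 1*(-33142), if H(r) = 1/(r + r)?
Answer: 66219/2 ≈ 33110.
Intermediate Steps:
H(r) = 1/(2*r)
H(2/(-130)) - 1*(-33142) = 1/(2*((2/(-130)))) - 1*(-33142) = 1/(2*((2*(-1/130)))) + 33142 = 1/(2*(-1/65)) + 33142 = (½)*(-65) + 33142 = -65/2 + 33142 = 66219/2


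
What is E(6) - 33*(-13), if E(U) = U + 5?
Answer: 440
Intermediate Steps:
E(U) = 5 + U
E(6) - 33*(-13) = (5 + 6) - 33*(-13) = 11 + 429 = 440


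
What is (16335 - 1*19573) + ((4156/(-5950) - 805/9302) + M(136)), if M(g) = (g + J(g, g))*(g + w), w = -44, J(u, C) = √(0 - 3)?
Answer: 256621850869/27673450 + 92*I*√3 ≈ 9273.2 + 159.35*I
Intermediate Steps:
J(u, C) = I*√3 (J(u, C) = √(-3) = I*√3)
M(g) = (-44 + g)*(g + I*√3) (M(g) = (g + I*√3)*(g - 44) = (g + I*√3)*(-44 + g) = (-44 + g)*(g + I*√3))
(16335 - 1*19573) + ((4156/(-5950) - 805/9302) + M(136)) = (16335 - 1*19573) + ((4156/(-5950) - 805/9302) + (136² - 44*136 - 44*I*√3 + I*136*√3)) = (16335 - 19573) + ((4156*(-1/5950) - 805*1/9302) + (18496 - 5984 - 44*I*√3 + 136*I*√3)) = -3238 + ((-2078/2975 - 805/9302) + (12512 + 92*I*√3)) = -3238 + (-21724431/27673450 + (12512 + 92*I*√3)) = -3238 + (346228481969/27673450 + 92*I*√3) = 256621850869/27673450 + 92*I*√3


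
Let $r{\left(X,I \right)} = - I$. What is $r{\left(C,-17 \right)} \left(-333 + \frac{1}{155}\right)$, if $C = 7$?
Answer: $- \frac{877438}{155} \approx -5660.9$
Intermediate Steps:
$r{\left(C,-17 \right)} \left(-333 + \frac{1}{155}\right) = \left(-1\right) \left(-17\right) \left(-333 + \frac{1}{155}\right) = 17 \left(-333 + \frac{1}{155}\right) = 17 \left(- \frac{51614}{155}\right) = - \frac{877438}{155}$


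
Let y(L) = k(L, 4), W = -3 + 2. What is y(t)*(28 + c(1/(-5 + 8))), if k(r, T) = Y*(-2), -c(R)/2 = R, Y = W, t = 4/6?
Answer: 164/3 ≈ 54.667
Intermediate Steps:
W = -1
t = ⅔ (t = 4*(⅙) = ⅔ ≈ 0.66667)
Y = -1
c(R) = -2*R
k(r, T) = 2 (k(r, T) = -1*(-2) = 2)
y(L) = 2
y(t)*(28 + c(1/(-5 + 8))) = 2*(28 - 2/(-5 + 8)) = 2*(28 - 2/3) = 2*(28 - 2*⅓) = 2*(28 - ⅔) = 2*(82/3) = 164/3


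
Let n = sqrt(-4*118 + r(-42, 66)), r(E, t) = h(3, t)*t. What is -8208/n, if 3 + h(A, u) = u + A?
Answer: -4104*sqrt(971)/971 ≈ -131.70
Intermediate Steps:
h(A, u) = -3 + A + u (h(A, u) = -3 + (u + A) = -3 + (A + u) = -3 + A + u)
r(E, t) = t**2 (r(E, t) = (-3 + 3 + t)*t = t*t = t**2)
n = 2*sqrt(971) (n = sqrt(-4*118 + 66**2) = sqrt(-472 + 4356) = sqrt(3884) = 2*sqrt(971) ≈ 62.322)
-8208/n = -8208*sqrt(971)/1942 = -4104*sqrt(971)/971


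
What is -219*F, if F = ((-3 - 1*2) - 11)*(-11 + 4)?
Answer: -24528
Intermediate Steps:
F = 112 (F = ((-3 - 2) - 11)*(-7) = (-5 - 11)*(-7) = -16*(-7) = 112)
-219*F = -219*112 = -24528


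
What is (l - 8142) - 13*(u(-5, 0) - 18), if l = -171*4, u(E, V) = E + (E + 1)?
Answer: -8475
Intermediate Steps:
u(E, V) = 1 + 2*E (u(E, V) = E + (1 + E) = 1 + 2*E)
l = -684
(l - 8142) - 13*(u(-5, 0) - 18) = (-684 - 8142) - 13*((1 + 2*(-5)) - 18) = -8826 - 13*((1 - 10) - 18) = -8826 - 13*(-9 - 18) = -8826 - 13*(-27) = -8826 + 351 = -8475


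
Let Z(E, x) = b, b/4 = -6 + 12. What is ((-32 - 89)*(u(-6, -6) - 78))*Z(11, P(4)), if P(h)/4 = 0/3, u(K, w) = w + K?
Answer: 261360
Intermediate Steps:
u(K, w) = K + w
P(h) = 0 (P(h) = 4*(0/3) = 4*(0*(⅓)) = 4*0 = 0)
b = 24 (b = 4*(-6 + 12) = 4*6 = 24)
Z(E, x) = 24
((-32 - 89)*(u(-6, -6) - 78))*Z(11, P(4)) = ((-32 - 89)*((-6 - 6) - 78))*24 = -121*(-12 - 78)*24 = -121*(-90)*24 = 10890*24 = 261360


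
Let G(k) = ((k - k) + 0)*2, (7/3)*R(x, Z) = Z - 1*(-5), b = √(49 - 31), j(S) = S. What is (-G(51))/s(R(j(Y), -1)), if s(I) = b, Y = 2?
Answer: 0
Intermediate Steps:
b = 3*√2 (b = √18 = 3*√2 ≈ 4.2426)
R(x, Z) = 15/7 + 3*Z/7 (R(x, Z) = 3*(Z - 1*(-5))/7 = 3*(Z + 5)/7 = 3*(5 + Z)/7 = 15/7 + 3*Z/7)
s(I) = 3*√2
G(k) = 0 (G(k) = (0 + 0)*2 = 0*2 = 0)
(-G(51))/s(R(j(Y), -1)) = (-1*0)/((3*√2)) = 0*(√2/6) = 0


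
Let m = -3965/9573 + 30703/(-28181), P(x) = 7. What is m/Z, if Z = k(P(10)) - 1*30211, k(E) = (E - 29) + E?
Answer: 202828742/4077135463569 ≈ 4.9748e-5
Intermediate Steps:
k(E) = -29 + 2*E (k(E) = (-29 + E) + E = -29 + 2*E)
Z = -30226 (Z = (-29 + 2*7) - 1*30211 = (-29 + 14) - 30211 = -15 - 30211 = -30226)
m = -405657484/269776713 (m = -3965*1/9573 + 30703*(-1/28181) = -3965/9573 - 30703/28181 = -405657484/269776713 ≈ -1.5037)
m/Z = -405657484/269776713/(-30226) = -405657484/269776713*(-1/30226) = 202828742/4077135463569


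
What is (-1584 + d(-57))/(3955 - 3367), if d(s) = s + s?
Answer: -283/98 ≈ -2.8878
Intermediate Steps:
d(s) = 2*s
(-1584 + d(-57))/(3955 - 3367) = (-1584 + 2*(-57))/(3955 - 3367) = (-1584 - 114)/588 = -1698*1/588 = -283/98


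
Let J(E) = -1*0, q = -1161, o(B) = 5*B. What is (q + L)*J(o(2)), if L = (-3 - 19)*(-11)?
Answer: 0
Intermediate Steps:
J(E) = 0
L = 242 (L = -22*(-11) = 242)
(q + L)*J(o(2)) = (-1161 + 242)*0 = -919*0 = 0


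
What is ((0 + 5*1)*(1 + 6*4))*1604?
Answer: 200500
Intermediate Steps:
((0 + 5*1)*(1 + 6*4))*1604 = ((0 + 5)*(1 + 24))*1604 = (5*25)*1604 = 125*1604 = 200500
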